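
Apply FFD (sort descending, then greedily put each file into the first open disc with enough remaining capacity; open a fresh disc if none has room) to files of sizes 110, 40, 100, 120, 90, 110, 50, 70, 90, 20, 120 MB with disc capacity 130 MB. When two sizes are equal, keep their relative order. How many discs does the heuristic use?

8

Sorted descending: 120, 120, 110, 110, 100, 90, 90, 70, 50, 40, 20.
  120 → disc 1 (new)  [load 120/130]
  120 → disc 2 (new)  [load 120/130]
  110 → disc 3 (new)  [load 110/130]
  110 → disc 4 (new)  [load 110/130]
  100 → disc 5 (new)  [load 100/130]
  90 → disc 6 (new)  [load 90/130]
  90 → disc 7 (new)  [load 90/130]
  70 → disc 8 (new)  [load 70/130]
  50 → disc 8  [load 120/130]
  40 → disc 6  [load 130/130]
  20 → disc 3  [load 130/130]
8 discs opened.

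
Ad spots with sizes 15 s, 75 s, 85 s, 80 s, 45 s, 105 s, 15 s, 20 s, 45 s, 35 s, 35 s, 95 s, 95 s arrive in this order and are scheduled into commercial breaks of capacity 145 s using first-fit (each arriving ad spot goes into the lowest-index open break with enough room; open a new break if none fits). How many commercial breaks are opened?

6

  15 → break 1 (new)  [load 15/145]
  75 → break 1  [load 90/145]
  85 → break 2 (new)  [load 85/145]
  80 → break 3 (new)  [load 80/145]
  45 → break 1  [load 135/145]
  105 → break 4 (new)  [load 105/145]
  15 → break 2  [load 100/145]
  20 → break 2  [load 120/145]
  45 → break 3  [load 125/145]
  35 → break 4  [load 140/145]
  35 → break 5 (new)  [load 35/145]
  95 → break 5  [load 130/145]
  95 → break 6 (new)  [load 95/145]
6 commercial breaks opened.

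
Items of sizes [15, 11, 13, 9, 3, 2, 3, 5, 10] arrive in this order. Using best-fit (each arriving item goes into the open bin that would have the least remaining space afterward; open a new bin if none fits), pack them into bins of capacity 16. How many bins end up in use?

5

  15 → bin 1 (new)  [load 15/16]
  11 → bin 2 (new)  [load 11/16]
  13 → bin 3 (new)  [load 13/16]
  9 → bin 4 (new)  [load 9/16]
  3 → bin 3  [load 16/16]
  2 → bin 2  [load 13/16]
  3 → bin 2  [load 16/16]
  5 → bin 4  [load 14/16]
  10 → bin 5 (new)  [load 10/16]
5 bins opened.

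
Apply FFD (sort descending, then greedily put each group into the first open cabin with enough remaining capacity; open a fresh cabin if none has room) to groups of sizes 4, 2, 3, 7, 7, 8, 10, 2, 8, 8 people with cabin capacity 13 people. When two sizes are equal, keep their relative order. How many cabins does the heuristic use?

6

Sorted descending: 10, 8, 8, 8, 7, 7, 4, 3, 2, 2.
  10 → cabin 1 (new)  [load 10/13]
  8 → cabin 2 (new)  [load 8/13]
  8 → cabin 3 (new)  [load 8/13]
  8 → cabin 4 (new)  [load 8/13]
  7 → cabin 5 (new)  [load 7/13]
  7 → cabin 6 (new)  [load 7/13]
  4 → cabin 2  [load 12/13]
  3 → cabin 1  [load 13/13]
  2 → cabin 3  [load 10/13]
  2 → cabin 3  [load 12/13]
6 cabins opened.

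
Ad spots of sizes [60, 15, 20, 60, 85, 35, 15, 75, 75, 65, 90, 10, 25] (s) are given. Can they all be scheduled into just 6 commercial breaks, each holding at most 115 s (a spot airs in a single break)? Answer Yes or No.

No

Total = 630 s; ⌈630/115⌉ = 6.
7 ad spots each exceed half the capacity and cannot share a break, forcing at least 7 commercial breaks.
At least 7 commercial breaks are required, but only 6 are allowed.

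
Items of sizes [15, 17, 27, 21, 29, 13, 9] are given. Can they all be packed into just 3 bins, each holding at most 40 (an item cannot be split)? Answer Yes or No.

No

Total = 131; ⌈131/40⌉ = 4.
At least 4 bins are required, but only 3 are allowed.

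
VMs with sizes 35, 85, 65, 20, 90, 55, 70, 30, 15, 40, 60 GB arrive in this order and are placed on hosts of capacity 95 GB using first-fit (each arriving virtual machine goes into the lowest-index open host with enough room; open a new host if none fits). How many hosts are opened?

7

  35 → host 1 (new)  [load 35/95]
  85 → host 2 (new)  [load 85/95]
  65 → host 3 (new)  [load 65/95]
  20 → host 1  [load 55/95]
  90 → host 4 (new)  [load 90/95]
  55 → host 5 (new)  [load 55/95]
  70 → host 6 (new)  [load 70/95]
  30 → host 1  [load 85/95]
  15 → host 3  [load 80/95]
  40 → host 5  [load 95/95]
  60 → host 7 (new)  [load 60/95]
7 hosts opened.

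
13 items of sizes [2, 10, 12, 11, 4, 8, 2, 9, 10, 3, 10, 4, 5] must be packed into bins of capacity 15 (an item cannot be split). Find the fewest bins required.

Total = 12 + 11 + 10 + 10 + 10 + 9 + 8 + 5 + 4 + 4 + 3 + 2 + 2 = 90.
Lower bound: ⌈90/15⌉ = 6 bins.
Also, 7 items each exceed 15/2, and no two of those can share a bin, so at least 7 bins are needed.
A packing using 7 bins:
  bin 1: 12 + 3 = 15
  bin 2: 11 + 4 = 15
  bin 3: 10 + 5 = 15
  bin 4: 10 + 4 = 14
  bin 5: 10 + 2 + 2 = 14
  bin 6: 9 = 9
  bin 7: 8 = 8
This matches the lower bound, so 7 is optimal.

7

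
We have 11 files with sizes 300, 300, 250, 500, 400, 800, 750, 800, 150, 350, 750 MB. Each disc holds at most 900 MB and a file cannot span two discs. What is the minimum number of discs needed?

7

Total = 800 + 800 + 750 + 750 + 500 + 400 + 350 + 300 + 300 + 250 + 150 = 5350 MB.
Lower bound: ⌈5350/900⌉ = 6 discs.
A packing using 7 discs:
  disc 1: 800 = 800
  disc 2: 800 = 800
  disc 3: 750 + 150 = 900
  disc 4: 750 = 750
  disc 5: 500 + 400 = 900
  disc 6: 350 + 300 + 250 = 900
  disc 7: 300 = 300
No arrangement into 6 discs stays within capacity, so 7 is optimal.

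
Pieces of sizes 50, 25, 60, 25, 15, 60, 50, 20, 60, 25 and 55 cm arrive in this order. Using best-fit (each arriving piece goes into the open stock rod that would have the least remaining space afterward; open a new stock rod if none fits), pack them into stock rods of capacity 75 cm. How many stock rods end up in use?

7

  50 → stock rod 1 (new)  [load 50/75]
  25 → stock rod 1  [load 75/75]
  60 → stock rod 2 (new)  [load 60/75]
  25 → stock rod 3 (new)  [load 25/75]
  15 → stock rod 2  [load 75/75]
  60 → stock rod 4 (new)  [load 60/75]
  50 → stock rod 3  [load 75/75]
  20 → stock rod 5 (new)  [load 20/75]
  60 → stock rod 6 (new)  [load 60/75]
  25 → stock rod 5  [load 45/75]
  55 → stock rod 7 (new)  [load 55/75]
7 stock rods opened.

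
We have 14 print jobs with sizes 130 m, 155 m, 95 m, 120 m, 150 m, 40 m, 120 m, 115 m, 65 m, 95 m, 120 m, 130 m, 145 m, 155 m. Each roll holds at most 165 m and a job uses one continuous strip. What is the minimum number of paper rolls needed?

12

Total = 155 + 155 + 150 + 145 + 130 + 130 + 120 + 120 + 120 + 115 + 95 + 95 + 65 + 40 = 1635 m.
Lower bound: ⌈1635/165⌉ = 10 paper rolls.
Also, 12 print jobs each exceed 165/2 m, and no two of those can share a roll, so at least 12 paper rolls are needed.
A packing using 12 paper rolls:
  roll 1: 155 = 155
  roll 2: 155 = 155
  roll 3: 150 = 150
  roll 4: 145 = 145
  roll 5: 130 = 130
  roll 6: 130 = 130
  roll 7: 120 + 40 = 160
  roll 8: 120 = 120
  roll 9: 120 = 120
  roll 10: 115 = 115
  roll 11: 95 + 65 = 160
  roll 12: 95 = 95
This matches the lower bound, so 12 is optimal.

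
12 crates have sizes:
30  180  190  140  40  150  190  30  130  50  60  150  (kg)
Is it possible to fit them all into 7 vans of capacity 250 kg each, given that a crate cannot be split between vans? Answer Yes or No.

Yes

A valid assignment using 7 vans:
  van 1: 190 + 60 = 250
  van 2: 190 + 50 = 240
  van 3: 180 + 40 + 30 = 250
  van 4: 150 + 30 = 180
  van 5: 150 = 150
  van 6: 140 = 140
  van 7: 130 = 130
Every load is within 250 kg, so 7 vans suffice.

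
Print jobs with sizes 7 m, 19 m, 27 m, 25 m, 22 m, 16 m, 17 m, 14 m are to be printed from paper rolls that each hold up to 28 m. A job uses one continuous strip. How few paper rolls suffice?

7

Total = 27 + 25 + 22 + 19 + 17 + 16 + 14 + 7 = 147 m.
Lower bound: ⌈147/28⌉ = 6 paper rolls.
A packing using 7 paper rolls:
  roll 1: 27 = 27
  roll 2: 25 = 25
  roll 3: 22 = 22
  roll 4: 19 + 7 = 26
  roll 5: 17 = 17
  roll 6: 16 = 16
  roll 7: 14 = 14
No arrangement into 6 paper rolls stays within capacity, so 7 is optimal.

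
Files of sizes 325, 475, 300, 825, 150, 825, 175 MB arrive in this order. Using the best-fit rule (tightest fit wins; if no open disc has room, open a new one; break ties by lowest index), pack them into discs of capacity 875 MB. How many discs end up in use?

4

  325 → disc 1 (new)  [load 325/875]
  475 → disc 1  [load 800/875]
  300 → disc 2 (new)  [load 300/875]
  825 → disc 3 (new)  [load 825/875]
  150 → disc 2  [load 450/875]
  825 → disc 4 (new)  [load 825/875]
  175 → disc 2  [load 625/875]
4 discs opened.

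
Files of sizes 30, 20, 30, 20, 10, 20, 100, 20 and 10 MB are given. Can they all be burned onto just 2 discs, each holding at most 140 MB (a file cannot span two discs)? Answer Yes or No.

A valid assignment using 2 discs:
  disc 1: 100 + 30 + 10 = 140
  disc 2: 30 + 20 + 20 + 20 + 20 + 10 = 120
Every load is within 140 MB, so 2 discs suffice.

Yes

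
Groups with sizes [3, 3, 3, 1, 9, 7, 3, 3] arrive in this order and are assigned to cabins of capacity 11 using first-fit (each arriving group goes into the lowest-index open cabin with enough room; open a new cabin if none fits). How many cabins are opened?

4

  3 → cabin 1 (new)  [load 3/11]
  3 → cabin 1  [load 6/11]
  3 → cabin 1  [load 9/11]
  1 → cabin 1  [load 10/11]
  9 → cabin 2 (new)  [load 9/11]
  7 → cabin 3 (new)  [load 7/11]
  3 → cabin 3  [load 10/11]
  3 → cabin 4 (new)  [load 3/11]
4 cabins opened.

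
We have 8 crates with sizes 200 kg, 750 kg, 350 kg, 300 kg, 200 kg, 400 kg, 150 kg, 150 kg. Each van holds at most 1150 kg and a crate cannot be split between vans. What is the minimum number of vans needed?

3

Total = 750 + 400 + 350 + 300 + 200 + 200 + 150 + 150 = 2500 kg.
Lower bound: ⌈2500/1150⌉ = 3 vans.
A packing using 3 vans:
  van 1: 750 + 400 = 1150
  van 2: 350 + 300 + 200 + 200 = 1050
  van 3: 150 + 150 = 300
This matches the lower bound, so 3 is optimal.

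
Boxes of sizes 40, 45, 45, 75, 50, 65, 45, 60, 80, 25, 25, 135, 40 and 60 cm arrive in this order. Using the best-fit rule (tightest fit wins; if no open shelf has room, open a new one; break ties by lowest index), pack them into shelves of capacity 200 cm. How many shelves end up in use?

  40 → shelf 1 (new)  [load 40/200]
  45 → shelf 1  [load 85/200]
  45 → shelf 1  [load 130/200]
  75 → shelf 2 (new)  [load 75/200]
  50 → shelf 1  [load 180/200]
  65 → shelf 2  [load 140/200]
  45 → shelf 2  [load 185/200]
  60 → shelf 3 (new)  [load 60/200]
  80 → shelf 3  [load 140/200]
  25 → shelf 3  [load 165/200]
  25 → shelf 3  [load 190/200]
  135 → shelf 4 (new)  [load 135/200]
  40 → shelf 4  [load 175/200]
  60 → shelf 5 (new)  [load 60/200]
5 shelves opened.

5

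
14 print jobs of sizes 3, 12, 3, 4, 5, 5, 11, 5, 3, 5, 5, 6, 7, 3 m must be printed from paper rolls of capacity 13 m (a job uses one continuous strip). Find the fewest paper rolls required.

Total = 12 + 11 + 7 + 6 + 5 + 5 + 5 + 5 + 5 + 4 + 3 + 3 + 3 + 3 = 77 m.
Lower bound: ⌈77/13⌉ = 6 paper rolls.
A packing using 7 paper rolls:
  roll 1: 12 = 12
  roll 2: 11 = 11
  roll 3: 7 + 6 = 13
  roll 4: 5 + 5 + 3 = 13
  roll 5: 5 + 5 + 3 = 13
  roll 6: 5 + 4 + 3 = 12
  roll 7: 3 = 3
No arrangement into 6 paper rolls stays within capacity, so 7 is optimal.

7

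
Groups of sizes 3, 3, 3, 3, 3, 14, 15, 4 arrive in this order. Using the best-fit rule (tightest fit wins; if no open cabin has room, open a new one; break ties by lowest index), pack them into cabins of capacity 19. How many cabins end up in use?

3

  3 → cabin 1 (new)  [load 3/19]
  3 → cabin 1  [load 6/19]
  3 → cabin 1  [load 9/19]
  3 → cabin 1  [load 12/19]
  3 → cabin 1  [load 15/19]
  14 → cabin 2 (new)  [load 14/19]
  15 → cabin 3 (new)  [load 15/19]
  4 → cabin 1  [load 19/19]
3 cabins opened.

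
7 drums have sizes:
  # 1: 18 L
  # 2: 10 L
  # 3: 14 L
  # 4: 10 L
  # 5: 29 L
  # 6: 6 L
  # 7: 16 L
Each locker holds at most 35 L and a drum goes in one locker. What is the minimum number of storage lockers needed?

3

Total = 29 + 18 + 16 + 14 + 10 + 10 + 6 = 103 L.
Lower bound: ⌈103/35⌉ = 3 storage lockers.
A packing using 3 storage lockers:
  locker 1: 29 + 6 = 35
  locker 2: 18 + 16 = 34
  locker 3: 14 + 10 + 10 = 34
This matches the lower bound, so 3 is optimal.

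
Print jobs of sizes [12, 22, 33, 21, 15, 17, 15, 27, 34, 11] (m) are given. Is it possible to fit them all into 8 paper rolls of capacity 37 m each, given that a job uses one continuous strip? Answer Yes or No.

Yes

A valid assignment using 7 paper rolls:
  roll 1: 34 = 34
  roll 2: 33 = 33
  roll 3: 27 = 27
  roll 4: 22 + 15 = 37
  roll 5: 21 + 15 = 36
  roll 6: 17 + 12 = 29
  roll 7: 11 = 11
That uses only 7 ≤ 8, so 8 paper rolls are enough.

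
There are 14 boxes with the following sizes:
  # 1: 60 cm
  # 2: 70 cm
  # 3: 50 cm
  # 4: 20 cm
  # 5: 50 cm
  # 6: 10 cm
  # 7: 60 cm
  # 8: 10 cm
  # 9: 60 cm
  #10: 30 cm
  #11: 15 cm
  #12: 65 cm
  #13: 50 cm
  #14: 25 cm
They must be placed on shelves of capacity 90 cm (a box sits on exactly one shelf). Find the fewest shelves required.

Total = 70 + 65 + 60 + 60 + 60 + 50 + 50 + 50 + 30 + 25 + 20 + 15 + 10 + 10 = 575 cm.
Lower bound: ⌈575/90⌉ = 7 shelves.
Also, 8 boxes each exceed 45 cm, and no two of those can share a shelf, so at least 8 shelves are needed.
A packing using 8 shelves:
  shelf 1: 70 + 20 = 90
  shelf 2: 65 + 25 = 90
  shelf 3: 60 + 30 = 90
  shelf 4: 60 + 15 + 10 = 85
  shelf 5: 60 + 10 = 70
  shelf 6: 50 = 50
  shelf 7: 50 = 50
  shelf 8: 50 = 50
This matches the lower bound, so 8 is optimal.

8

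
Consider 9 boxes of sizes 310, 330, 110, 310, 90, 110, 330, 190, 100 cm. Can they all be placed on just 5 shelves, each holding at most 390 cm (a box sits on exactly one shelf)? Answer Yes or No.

Total = 1880 cm; ⌈1880/390⌉ = 5.
The bound of 5 does not rule out 5, but exhaustive search shows no assignment into 5 shelves of capacity 390 cm exists — the minimum is 6.

No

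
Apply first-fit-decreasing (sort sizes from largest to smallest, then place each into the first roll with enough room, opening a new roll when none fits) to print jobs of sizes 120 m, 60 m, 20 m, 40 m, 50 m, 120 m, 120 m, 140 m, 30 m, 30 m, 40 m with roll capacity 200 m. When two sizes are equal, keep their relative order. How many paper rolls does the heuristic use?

4

Sorted descending: 140, 120, 120, 120, 60, 50, 40, 40, 30, 30, 20.
  140 → roll 1 (new)  [load 140/200]
  120 → roll 2 (new)  [load 120/200]
  120 → roll 3 (new)  [load 120/200]
  120 → roll 4 (new)  [load 120/200]
  60 → roll 1  [load 200/200]
  50 → roll 2  [load 170/200]
  40 → roll 3  [load 160/200]
  40 → roll 3  [load 200/200]
  30 → roll 2  [load 200/200]
  30 → roll 4  [load 150/200]
  20 → roll 4  [load 170/200]
4 paper rolls opened.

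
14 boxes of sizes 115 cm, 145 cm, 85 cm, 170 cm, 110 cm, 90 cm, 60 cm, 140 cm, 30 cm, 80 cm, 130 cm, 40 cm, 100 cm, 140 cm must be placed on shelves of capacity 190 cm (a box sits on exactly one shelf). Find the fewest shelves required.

Total = 170 + 145 + 140 + 140 + 130 + 115 + 110 + 100 + 90 + 85 + 80 + 60 + 40 + 30 = 1435 cm.
Lower bound: ⌈1435/190⌉ = 8 shelves.
A packing using 9 shelves:
  shelf 1: 170 = 170
  shelf 2: 145 + 40 = 185
  shelf 3: 140 + 30 = 170
  shelf 4: 140 = 140
  shelf 5: 130 + 60 = 190
  shelf 6: 115 = 115
  shelf 7: 110 + 80 = 190
  shelf 8: 100 + 90 = 190
  shelf 9: 85 = 85
No arrangement into 8 shelves stays within capacity, so 9 is optimal.

9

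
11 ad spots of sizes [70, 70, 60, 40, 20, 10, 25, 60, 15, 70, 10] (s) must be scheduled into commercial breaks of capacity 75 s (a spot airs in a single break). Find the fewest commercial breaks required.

Total = 70 + 70 + 70 + 60 + 60 + 40 + 25 + 20 + 15 + 10 + 10 = 450 s.
Lower bound: ⌈450/75⌉ = 6 commercial breaks.
A packing using 7 commercial breaks:
  break 1: 70 = 70
  break 2: 70 = 70
  break 3: 70 = 70
  break 4: 60 + 15 = 75
  break 5: 60 + 10 = 70
  break 6: 40 + 25 + 10 = 75
  break 7: 20 = 20
No arrangement into 6 commercial breaks stays within capacity, so 7 is optimal.

7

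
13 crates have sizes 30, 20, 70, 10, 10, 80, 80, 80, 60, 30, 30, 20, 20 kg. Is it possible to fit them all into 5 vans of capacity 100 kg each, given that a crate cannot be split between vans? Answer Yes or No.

Total = 540 kg; ⌈540/100⌉ = 6.
At least 6 vans are required, but only 5 are allowed.

No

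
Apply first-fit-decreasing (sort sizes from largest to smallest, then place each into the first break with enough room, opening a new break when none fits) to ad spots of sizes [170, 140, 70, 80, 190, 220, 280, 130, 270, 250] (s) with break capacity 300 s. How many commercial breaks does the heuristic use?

7

Sorted descending: 280, 270, 250, 220, 190, 170, 140, 130, 80, 70.
  280 → break 1 (new)  [load 280/300]
  270 → break 2 (new)  [load 270/300]
  250 → break 3 (new)  [load 250/300]
  220 → break 4 (new)  [load 220/300]
  190 → break 5 (new)  [load 190/300]
  170 → break 6 (new)  [load 170/300]
  140 → break 7 (new)  [load 140/300]
  130 → break 6  [load 300/300]
  80 → break 4  [load 300/300]
  70 → break 5  [load 260/300]
7 commercial breaks opened.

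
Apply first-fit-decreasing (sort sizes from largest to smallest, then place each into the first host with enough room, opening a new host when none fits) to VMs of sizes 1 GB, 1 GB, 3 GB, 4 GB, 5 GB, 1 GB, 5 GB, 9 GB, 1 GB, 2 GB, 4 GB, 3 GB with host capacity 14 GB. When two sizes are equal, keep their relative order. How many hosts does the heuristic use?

Sorted descending: 9, 5, 5, 4, 4, 3, 3, 2, 1, 1, 1, 1.
  9 → host 1 (new)  [load 9/14]
  5 → host 1  [load 14/14]
  5 → host 2 (new)  [load 5/14]
  4 → host 2  [load 9/14]
  4 → host 2  [load 13/14]
  3 → host 3 (new)  [load 3/14]
  3 → host 3  [load 6/14]
  2 → host 3  [load 8/14]
  1 → host 2  [load 14/14]
  1 → host 3  [load 9/14]
  1 → host 3  [load 10/14]
  1 → host 3  [load 11/14]
3 hosts opened.

3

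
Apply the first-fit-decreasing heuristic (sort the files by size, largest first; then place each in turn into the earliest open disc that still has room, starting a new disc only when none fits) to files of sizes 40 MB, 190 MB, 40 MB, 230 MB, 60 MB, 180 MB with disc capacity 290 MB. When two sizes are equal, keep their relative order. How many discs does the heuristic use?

Sorted descending: 230, 190, 180, 60, 40, 40.
  230 → disc 1 (new)  [load 230/290]
  190 → disc 2 (new)  [load 190/290]
  180 → disc 3 (new)  [load 180/290]
  60 → disc 1  [load 290/290]
  40 → disc 2  [load 230/290]
  40 → disc 2  [load 270/290]
3 discs opened.

3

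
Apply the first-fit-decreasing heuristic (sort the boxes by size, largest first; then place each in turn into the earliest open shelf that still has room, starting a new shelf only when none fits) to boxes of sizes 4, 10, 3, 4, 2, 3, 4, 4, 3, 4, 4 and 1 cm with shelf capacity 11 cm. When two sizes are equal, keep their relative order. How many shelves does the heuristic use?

Sorted descending: 10, 4, 4, 4, 4, 4, 4, 3, 3, 3, 2, 1.
  10 → shelf 1 (new)  [load 10/11]
  4 → shelf 2 (new)  [load 4/11]
  4 → shelf 2  [load 8/11]
  4 → shelf 3 (new)  [load 4/11]
  4 → shelf 3  [load 8/11]
  4 → shelf 4 (new)  [load 4/11]
  4 → shelf 4  [load 8/11]
  3 → shelf 2  [load 11/11]
  3 → shelf 3  [load 11/11]
  3 → shelf 4  [load 11/11]
  2 → shelf 5 (new)  [load 2/11]
  1 → shelf 1  [load 11/11]
5 shelves opened.

5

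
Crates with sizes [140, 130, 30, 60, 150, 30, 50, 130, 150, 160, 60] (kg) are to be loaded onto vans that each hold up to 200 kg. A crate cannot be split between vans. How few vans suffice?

6

Total = 160 + 150 + 150 + 140 + 130 + 130 + 60 + 60 + 50 + 30 + 30 = 1090 kg.
Lower bound: ⌈1090/200⌉ = 6 vans.
A packing using 6 vans:
  van 1: 160 + 30 = 190
  van 2: 150 + 50 = 200
  van 3: 150 + 30 = 180
  van 4: 140 + 60 = 200
  van 5: 130 + 60 = 190
  van 6: 130 = 130
This matches the lower bound, so 6 is optimal.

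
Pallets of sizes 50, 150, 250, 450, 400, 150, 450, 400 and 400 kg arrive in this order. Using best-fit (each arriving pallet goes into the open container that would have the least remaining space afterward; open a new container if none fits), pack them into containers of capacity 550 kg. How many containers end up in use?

6

  50 → container 1 (new)  [load 50/550]
  150 → container 1  [load 200/550]
  250 → container 1  [load 450/550]
  450 → container 2 (new)  [load 450/550]
  400 → container 3 (new)  [load 400/550]
  150 → container 3  [load 550/550]
  450 → container 4 (new)  [load 450/550]
  400 → container 5 (new)  [load 400/550]
  400 → container 6 (new)  [load 400/550]
6 containers opened.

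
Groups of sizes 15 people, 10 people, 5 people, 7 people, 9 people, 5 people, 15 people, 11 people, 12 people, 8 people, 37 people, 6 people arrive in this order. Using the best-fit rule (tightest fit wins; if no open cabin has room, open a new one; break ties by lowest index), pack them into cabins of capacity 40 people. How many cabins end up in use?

  15 → cabin 1 (new)  [load 15/40]
  10 → cabin 1  [load 25/40]
  5 → cabin 1  [load 30/40]
  7 → cabin 1  [load 37/40]
  9 → cabin 2 (new)  [load 9/40]
  5 → cabin 2  [load 14/40]
  15 → cabin 2  [load 29/40]
  11 → cabin 2  [load 40/40]
  12 → cabin 3 (new)  [load 12/40]
  8 → cabin 3  [load 20/40]
  37 → cabin 4 (new)  [load 37/40]
  6 → cabin 3  [load 26/40]
4 cabins opened.

4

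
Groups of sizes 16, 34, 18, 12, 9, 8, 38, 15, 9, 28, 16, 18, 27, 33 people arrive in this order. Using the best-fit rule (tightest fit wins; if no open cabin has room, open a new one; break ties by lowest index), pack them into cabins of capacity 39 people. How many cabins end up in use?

  16 → cabin 1 (new)  [load 16/39]
  34 → cabin 2 (new)  [load 34/39]
  18 → cabin 1  [load 34/39]
  12 → cabin 3 (new)  [load 12/39]
  9 → cabin 3  [load 21/39]
  8 → cabin 3  [load 29/39]
  38 → cabin 4 (new)  [load 38/39]
  15 → cabin 5 (new)  [load 15/39]
  9 → cabin 3  [load 38/39]
  28 → cabin 6 (new)  [load 28/39]
  16 → cabin 5  [load 31/39]
  18 → cabin 7 (new)  [load 18/39]
  27 → cabin 8 (new)  [load 27/39]
  33 → cabin 9 (new)  [load 33/39]
9 cabins opened.

9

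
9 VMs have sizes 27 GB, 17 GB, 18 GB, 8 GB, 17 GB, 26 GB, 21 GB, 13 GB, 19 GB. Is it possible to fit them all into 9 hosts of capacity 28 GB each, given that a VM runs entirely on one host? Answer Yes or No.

A valid assignment using 8 hosts:
  host 1: 27 = 27
  host 2: 26 = 26
  host 3: 21 = 21
  host 4: 19 + 8 = 27
  host 5: 18 = 18
  host 6: 17 = 17
  host 7: 17 = 17
  host 8: 13 = 13
That uses only 8 ≤ 9, so 9 hosts are enough.

Yes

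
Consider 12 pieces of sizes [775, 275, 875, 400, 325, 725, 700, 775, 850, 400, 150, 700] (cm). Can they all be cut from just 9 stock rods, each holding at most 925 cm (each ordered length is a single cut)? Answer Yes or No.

Yes

A valid assignment using 9 stock rods:
  stock rod 1: 875 = 875
  stock rod 2: 850 = 850
  stock rod 3: 775 + 150 = 925
  stock rod 4: 775 = 775
  stock rod 5: 725 = 725
  stock rod 6: 700 = 700
  stock rod 7: 700 = 700
  stock rod 8: 400 + 400 = 800
  stock rod 9: 325 + 275 = 600
Every load is within 925 cm, so 9 stock rods suffice.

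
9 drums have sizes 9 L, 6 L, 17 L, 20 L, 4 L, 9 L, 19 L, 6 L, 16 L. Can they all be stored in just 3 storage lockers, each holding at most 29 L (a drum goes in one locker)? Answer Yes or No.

No

Total = 106 L; ⌈106/29⌉ = 4.
At least 4 storage lockers are required, but only 3 are allowed.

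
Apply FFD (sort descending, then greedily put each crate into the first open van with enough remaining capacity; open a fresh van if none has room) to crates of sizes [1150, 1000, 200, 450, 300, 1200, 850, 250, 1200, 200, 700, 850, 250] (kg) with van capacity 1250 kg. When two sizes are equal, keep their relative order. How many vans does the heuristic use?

Sorted descending: 1200, 1200, 1150, 1000, 850, 850, 700, 450, 300, 250, 250, 200, 200.
  1200 → van 1 (new)  [load 1200/1250]
  1200 → van 2 (new)  [load 1200/1250]
  1150 → van 3 (new)  [load 1150/1250]
  1000 → van 4 (new)  [load 1000/1250]
  850 → van 5 (new)  [load 850/1250]
  850 → van 6 (new)  [load 850/1250]
  700 → van 7 (new)  [load 700/1250]
  450 → van 7  [load 1150/1250]
  300 → van 5  [load 1150/1250]
  250 → van 4  [load 1250/1250]
  250 → van 6  [load 1100/1250]
  200 → van 8 (new)  [load 200/1250]
  200 → van 8  [load 400/1250]
8 vans opened.

8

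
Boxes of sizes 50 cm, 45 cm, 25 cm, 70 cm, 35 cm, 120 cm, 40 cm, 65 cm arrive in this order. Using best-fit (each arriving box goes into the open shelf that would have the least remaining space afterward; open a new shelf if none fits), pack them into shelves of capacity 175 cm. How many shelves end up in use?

3

  50 → shelf 1 (new)  [load 50/175]
  45 → shelf 1  [load 95/175]
  25 → shelf 1  [load 120/175]
  70 → shelf 2 (new)  [load 70/175]
  35 → shelf 1  [load 155/175]
  120 → shelf 3 (new)  [load 120/175]
  40 → shelf 3  [load 160/175]
  65 → shelf 2  [load 135/175]
3 shelves opened.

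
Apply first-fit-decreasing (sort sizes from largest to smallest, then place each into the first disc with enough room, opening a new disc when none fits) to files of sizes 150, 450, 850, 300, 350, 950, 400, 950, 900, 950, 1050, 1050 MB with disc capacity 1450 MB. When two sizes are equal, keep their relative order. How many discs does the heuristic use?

Sorted descending: 1050, 1050, 950, 950, 950, 900, 850, 450, 400, 350, 300, 150.
  1050 → disc 1 (new)  [load 1050/1450]
  1050 → disc 2 (new)  [load 1050/1450]
  950 → disc 3 (new)  [load 950/1450]
  950 → disc 4 (new)  [load 950/1450]
  950 → disc 5 (new)  [load 950/1450]
  900 → disc 6 (new)  [load 900/1450]
  850 → disc 7 (new)  [load 850/1450]
  450 → disc 3  [load 1400/1450]
  400 → disc 1  [load 1450/1450]
  350 → disc 2  [load 1400/1450]
  300 → disc 4  [load 1250/1450]
  150 → disc 4  [load 1400/1450]
7 discs opened.

7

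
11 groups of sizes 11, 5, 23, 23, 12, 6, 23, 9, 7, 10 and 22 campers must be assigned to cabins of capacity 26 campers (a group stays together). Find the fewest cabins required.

7

Total = 23 + 23 + 23 + 22 + 12 + 11 + 10 + 9 + 7 + 6 + 5 = 151 campers.
Lower bound: ⌈151/26⌉ = 6 cabins.
A packing using 7 cabins:
  cabin 1: 23 = 23
  cabin 2: 23 = 23
  cabin 3: 23 = 23
  cabin 4: 22 = 22
  cabin 5: 12 + 11 = 23
  cabin 6: 10 + 9 + 7 = 26
  cabin 7: 6 + 5 = 11
No arrangement into 6 cabins stays within capacity, so 7 is optimal.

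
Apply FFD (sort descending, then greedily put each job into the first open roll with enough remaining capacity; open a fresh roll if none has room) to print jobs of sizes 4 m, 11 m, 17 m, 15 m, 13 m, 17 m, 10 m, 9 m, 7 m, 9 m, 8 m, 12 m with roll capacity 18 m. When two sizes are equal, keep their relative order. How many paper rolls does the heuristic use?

8

Sorted descending: 17, 17, 15, 13, 12, 11, 10, 9, 9, 8, 7, 4.
  17 → roll 1 (new)  [load 17/18]
  17 → roll 2 (new)  [load 17/18]
  15 → roll 3 (new)  [load 15/18]
  13 → roll 4 (new)  [load 13/18]
  12 → roll 5 (new)  [load 12/18]
  11 → roll 6 (new)  [load 11/18]
  10 → roll 7 (new)  [load 10/18]
  9 → roll 8 (new)  [load 9/18]
  9 → roll 8  [load 18/18]
  8 → roll 7  [load 18/18]
  7 → roll 6  [load 18/18]
  4 → roll 4  [load 17/18]
8 paper rolls opened.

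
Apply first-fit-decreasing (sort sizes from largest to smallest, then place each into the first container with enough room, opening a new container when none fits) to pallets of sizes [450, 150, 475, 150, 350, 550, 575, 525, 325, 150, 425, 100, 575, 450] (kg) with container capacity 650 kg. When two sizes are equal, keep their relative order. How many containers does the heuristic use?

Sorted descending: 575, 575, 550, 525, 475, 450, 450, 425, 350, 325, 150, 150, 150, 100.
  575 → container 1 (new)  [load 575/650]
  575 → container 2 (new)  [load 575/650]
  550 → container 3 (new)  [load 550/650]
  525 → container 4 (new)  [load 525/650]
  475 → container 5 (new)  [load 475/650]
  450 → container 6 (new)  [load 450/650]
  450 → container 7 (new)  [load 450/650]
  425 → container 8 (new)  [load 425/650]
  350 → container 9 (new)  [load 350/650]
  325 → container 10 (new)  [load 325/650]
  150 → container 5  [load 625/650]
  150 → container 6  [load 600/650]
  150 → container 7  [load 600/650]
  100 → container 3  [load 650/650]
10 containers opened.

10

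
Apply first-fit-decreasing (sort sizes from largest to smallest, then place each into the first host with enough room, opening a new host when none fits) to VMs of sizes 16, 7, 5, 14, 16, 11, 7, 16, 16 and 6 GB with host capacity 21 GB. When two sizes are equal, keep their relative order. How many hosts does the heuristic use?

7

Sorted descending: 16, 16, 16, 16, 14, 11, 7, 7, 6, 5.
  16 → host 1 (new)  [load 16/21]
  16 → host 2 (new)  [load 16/21]
  16 → host 3 (new)  [load 16/21]
  16 → host 4 (new)  [load 16/21]
  14 → host 5 (new)  [load 14/21]
  11 → host 6 (new)  [load 11/21]
  7 → host 5  [load 21/21]
  7 → host 6  [load 18/21]
  6 → host 7 (new)  [load 6/21]
  5 → host 1  [load 21/21]
7 hosts opened.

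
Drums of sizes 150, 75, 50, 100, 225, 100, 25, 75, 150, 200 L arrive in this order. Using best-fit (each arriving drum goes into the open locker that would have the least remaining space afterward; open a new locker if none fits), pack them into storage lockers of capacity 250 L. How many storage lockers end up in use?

  150 → locker 1 (new)  [load 150/250]
  75 → locker 1  [load 225/250]
  50 → locker 2 (new)  [load 50/250]
  100 → locker 2  [load 150/250]
  225 → locker 3 (new)  [load 225/250]
  100 → locker 2  [load 250/250]
  25 → locker 1  [load 250/250]
  75 → locker 4 (new)  [load 75/250]
  150 → locker 4  [load 225/250]
  200 → locker 5 (new)  [load 200/250]
5 storage lockers opened.

5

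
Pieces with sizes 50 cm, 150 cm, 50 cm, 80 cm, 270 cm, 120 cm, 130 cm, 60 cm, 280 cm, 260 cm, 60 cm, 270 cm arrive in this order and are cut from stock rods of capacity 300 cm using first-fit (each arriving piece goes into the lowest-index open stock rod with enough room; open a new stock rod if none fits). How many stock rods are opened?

  50 → stock rod 1 (new)  [load 50/300]
  150 → stock rod 1  [load 200/300]
  50 → stock rod 1  [load 250/300]
  80 → stock rod 2 (new)  [load 80/300]
  270 → stock rod 3 (new)  [load 270/300]
  120 → stock rod 2  [load 200/300]
  130 → stock rod 4 (new)  [load 130/300]
  60 → stock rod 2  [load 260/300]
  280 → stock rod 5 (new)  [load 280/300]
  260 → stock rod 6 (new)  [load 260/300]
  60 → stock rod 4  [load 190/300]
  270 → stock rod 7 (new)  [load 270/300]
7 stock rods opened.

7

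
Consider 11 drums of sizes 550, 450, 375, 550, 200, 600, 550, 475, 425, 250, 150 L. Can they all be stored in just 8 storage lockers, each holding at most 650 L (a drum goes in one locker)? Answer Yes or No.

Yes

A valid assignment using 8 storage lockers:
  locker 1: 600 = 600
  locker 2: 550 = 550
  locker 3: 550 = 550
  locker 4: 550 = 550
  locker 5: 475 + 150 = 625
  locker 6: 450 + 200 = 650
  locker 7: 425 = 425
  locker 8: 375 + 250 = 625
Every load is within 650 L, so 8 storage lockers suffice.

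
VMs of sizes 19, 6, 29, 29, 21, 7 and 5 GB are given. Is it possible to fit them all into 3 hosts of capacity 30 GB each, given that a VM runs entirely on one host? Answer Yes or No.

No

Total = 116 GB; ⌈116/30⌉ = 4.
At least 4 hosts are required, but only 3 are allowed.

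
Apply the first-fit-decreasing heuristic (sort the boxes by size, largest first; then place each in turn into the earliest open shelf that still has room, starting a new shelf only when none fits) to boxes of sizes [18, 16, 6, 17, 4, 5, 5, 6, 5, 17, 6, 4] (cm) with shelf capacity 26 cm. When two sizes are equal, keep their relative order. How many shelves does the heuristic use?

5

Sorted descending: 18, 17, 17, 16, 6, 6, 6, 5, 5, 5, 4, 4.
  18 → shelf 1 (new)  [load 18/26]
  17 → shelf 2 (new)  [load 17/26]
  17 → shelf 3 (new)  [load 17/26]
  16 → shelf 4 (new)  [load 16/26]
  6 → shelf 1  [load 24/26]
  6 → shelf 2  [load 23/26]
  6 → shelf 3  [load 23/26]
  5 → shelf 4  [load 21/26]
  5 → shelf 4  [load 26/26]
  5 → shelf 5 (new)  [load 5/26]
  4 → shelf 5  [load 9/26]
  4 → shelf 5  [load 13/26]
5 shelves opened.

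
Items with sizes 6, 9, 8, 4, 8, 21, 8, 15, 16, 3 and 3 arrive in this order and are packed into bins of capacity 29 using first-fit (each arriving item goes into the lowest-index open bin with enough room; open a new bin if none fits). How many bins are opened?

4

  6 → bin 1 (new)  [load 6/29]
  9 → bin 1  [load 15/29]
  8 → bin 1  [load 23/29]
  4 → bin 1  [load 27/29]
  8 → bin 2 (new)  [load 8/29]
  21 → bin 2  [load 29/29]
  8 → bin 3 (new)  [load 8/29]
  15 → bin 3  [load 23/29]
  16 → bin 4 (new)  [load 16/29]
  3 → bin 3  [load 26/29]
  3 → bin 3  [load 29/29]
4 bins opened.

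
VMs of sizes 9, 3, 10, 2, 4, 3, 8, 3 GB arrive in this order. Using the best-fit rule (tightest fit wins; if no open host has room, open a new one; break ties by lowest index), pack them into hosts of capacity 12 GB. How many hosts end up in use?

4

  9 → host 1 (new)  [load 9/12]
  3 → host 1  [load 12/12]
  10 → host 2 (new)  [load 10/12]
  2 → host 2  [load 12/12]
  4 → host 3 (new)  [load 4/12]
  3 → host 3  [load 7/12]
  8 → host 4 (new)  [load 8/12]
  3 → host 4  [load 11/12]
4 hosts opened.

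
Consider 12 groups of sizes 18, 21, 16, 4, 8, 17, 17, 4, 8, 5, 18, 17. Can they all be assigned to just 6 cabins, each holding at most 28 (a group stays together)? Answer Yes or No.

Total = 153; ⌈153/28⌉ = 6.
7 groups each exceed half the capacity and cannot share a cabin, forcing at least 7 cabins.
At least 7 cabins are required, but only 6 are allowed.

No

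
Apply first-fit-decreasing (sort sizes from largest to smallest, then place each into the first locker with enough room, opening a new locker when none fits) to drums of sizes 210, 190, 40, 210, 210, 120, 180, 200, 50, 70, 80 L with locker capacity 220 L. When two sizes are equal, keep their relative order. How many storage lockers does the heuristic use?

8

Sorted descending: 210, 210, 210, 200, 190, 180, 120, 80, 70, 50, 40.
  210 → locker 1 (new)  [load 210/220]
  210 → locker 2 (new)  [load 210/220]
  210 → locker 3 (new)  [load 210/220]
  200 → locker 4 (new)  [load 200/220]
  190 → locker 5 (new)  [load 190/220]
  180 → locker 6 (new)  [load 180/220]
  120 → locker 7 (new)  [load 120/220]
  80 → locker 7  [load 200/220]
  70 → locker 8 (new)  [load 70/220]
  50 → locker 8  [load 120/220]
  40 → locker 6  [load 220/220]
8 storage lockers opened.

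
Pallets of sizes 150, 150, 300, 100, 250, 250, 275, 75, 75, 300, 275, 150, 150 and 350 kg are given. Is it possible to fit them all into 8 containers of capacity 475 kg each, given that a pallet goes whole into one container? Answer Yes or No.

Yes

A valid assignment using 7 containers:
  container 1: 350 + 100 = 450
  container 2: 300 + 150 = 450
  container 3: 300 + 150 = 450
  container 4: 275 + 150 = 425
  container 5: 275 + 150 = 425
  container 6: 250 + 75 + 75 = 400
  container 7: 250 = 250
That uses only 7 ≤ 8, so 8 containers are enough.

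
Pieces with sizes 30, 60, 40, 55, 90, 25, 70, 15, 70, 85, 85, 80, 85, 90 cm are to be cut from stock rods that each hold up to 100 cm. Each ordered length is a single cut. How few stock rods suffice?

Total = 90 + 90 + 85 + 85 + 85 + 80 + 70 + 70 + 60 + 55 + 40 + 30 + 25 + 15 = 880 cm.
Lower bound: ⌈880/100⌉ = 9 stock rods.
Also, 10 pieces each exceed 50 cm, and no two of those can share a stock rod, so at least 10 stock rods are needed.
A packing using 10 stock rods:
  stock rod 1: 90 = 90
  stock rod 2: 90 = 90
  stock rod 3: 85 + 15 = 100
  stock rod 4: 85 = 85
  stock rod 5: 85 = 85
  stock rod 6: 80 = 80
  stock rod 7: 70 + 30 = 100
  stock rod 8: 70 + 25 = 95
  stock rod 9: 60 + 40 = 100
  stock rod 10: 55 = 55
This matches the lower bound, so 10 is optimal.

10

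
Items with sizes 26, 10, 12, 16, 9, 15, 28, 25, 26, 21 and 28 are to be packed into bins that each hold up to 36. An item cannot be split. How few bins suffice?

Total = 28 + 28 + 26 + 26 + 25 + 21 + 16 + 15 + 12 + 10 + 9 = 216.
Lower bound: ⌈216/36⌉ = 6 bins.
A packing using 7 bins:
  bin 1: 28 = 28
  bin 2: 28 = 28
  bin 3: 26 + 10 = 36
  bin 4: 26 + 9 = 35
  bin 5: 25 = 25
  bin 6: 21 + 15 = 36
  bin 7: 16 + 12 = 28
No arrangement into 6 bins stays within capacity, so 7 is optimal.

7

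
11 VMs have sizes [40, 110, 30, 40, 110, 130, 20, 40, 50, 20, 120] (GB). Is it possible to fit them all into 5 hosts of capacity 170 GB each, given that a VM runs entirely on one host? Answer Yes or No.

Yes

A valid assignment using 5 hosts:
  host 1: 130 + 40 = 170
  host 2: 120 + 50 = 170
  host 3: 110 + 40 + 20 = 170
  host 4: 110 + 40 + 20 = 170
  host 5: 30 = 30
Every load is within 170 GB, so 5 hosts suffice.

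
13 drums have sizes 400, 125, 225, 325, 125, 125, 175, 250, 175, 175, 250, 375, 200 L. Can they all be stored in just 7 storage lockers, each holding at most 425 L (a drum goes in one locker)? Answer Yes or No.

Total = 2925 L; ⌈2925/425⌉ = 7.
The bound of 7 does not rule out 7, but exhaustive search shows no assignment into 7 storage lockers of capacity 425 L exists — the minimum is 8.

No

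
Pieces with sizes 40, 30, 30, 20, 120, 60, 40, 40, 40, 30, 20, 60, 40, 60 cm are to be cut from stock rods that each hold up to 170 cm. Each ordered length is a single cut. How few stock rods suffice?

4

Total = 120 + 60 + 60 + 60 + 40 + 40 + 40 + 40 + 40 + 30 + 30 + 30 + 20 + 20 = 630 cm.
Lower bound: ⌈630/170⌉ = 4 stock rods.
A packing using 4 stock rods:
  stock rod 1: 120 + 40 = 160
  stock rod 2: 60 + 60 + 40 = 160
  stock rod 3: 60 + 40 + 40 + 30 = 170
  stock rod 4: 40 + 30 + 30 + 20 + 20 = 140
This matches the lower bound, so 4 is optimal.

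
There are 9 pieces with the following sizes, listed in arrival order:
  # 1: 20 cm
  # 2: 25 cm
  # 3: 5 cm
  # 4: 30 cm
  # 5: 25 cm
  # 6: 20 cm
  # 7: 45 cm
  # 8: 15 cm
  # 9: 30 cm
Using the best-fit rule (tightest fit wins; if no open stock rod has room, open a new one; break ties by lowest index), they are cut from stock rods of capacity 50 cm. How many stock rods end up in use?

5

  20 → stock rod 1 (new)  [load 20/50]
  25 → stock rod 1  [load 45/50]
  5 → stock rod 1  [load 50/50]
  30 → stock rod 2 (new)  [load 30/50]
  25 → stock rod 3 (new)  [load 25/50]
  20 → stock rod 2  [load 50/50]
  45 → stock rod 4 (new)  [load 45/50]
  15 → stock rod 3  [load 40/50]
  30 → stock rod 5 (new)  [load 30/50]
5 stock rods opened.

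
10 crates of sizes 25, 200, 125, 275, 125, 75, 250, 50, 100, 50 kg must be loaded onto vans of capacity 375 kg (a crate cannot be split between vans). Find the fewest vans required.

4

Total = 275 + 250 + 200 + 125 + 125 + 100 + 75 + 50 + 50 + 25 = 1275 kg.
Lower bound: ⌈1275/375⌉ = 4 vans.
A packing using 4 vans:
  van 1: 275 + 100 = 375
  van 2: 250 + 125 = 375
  van 3: 200 + 125 + 50 = 375
  van 4: 75 + 50 + 25 = 150
This matches the lower bound, so 4 is optimal.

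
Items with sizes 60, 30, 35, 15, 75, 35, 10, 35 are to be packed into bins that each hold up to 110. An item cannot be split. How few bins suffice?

Total = 75 + 60 + 35 + 35 + 35 + 30 + 15 + 10 = 295.
Lower bound: ⌈295/110⌉ = 3 bins.
A packing using 3 bins:
  bin 1: 75 + 35 = 110
  bin 2: 60 + 35 + 15 = 110
  bin 3: 35 + 30 + 10 = 75
This matches the lower bound, so 3 is optimal.

3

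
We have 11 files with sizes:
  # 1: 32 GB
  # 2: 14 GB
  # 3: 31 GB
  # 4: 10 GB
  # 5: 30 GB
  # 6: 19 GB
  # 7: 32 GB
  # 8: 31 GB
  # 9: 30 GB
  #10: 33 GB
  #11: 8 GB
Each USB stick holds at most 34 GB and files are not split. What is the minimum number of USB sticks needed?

9

Total = 33 + 32 + 32 + 31 + 31 + 30 + 30 + 19 + 14 + 10 + 8 = 270 GB.
Lower bound: ⌈270/34⌉ = 8 USB sticks.
A packing using 9 USB sticks:
  USB stick 1: 33 = 33
  USB stick 2: 32 = 32
  USB stick 3: 32 = 32
  USB stick 4: 31 = 31
  USB stick 5: 31 = 31
  USB stick 6: 30 = 30
  USB stick 7: 30 = 30
  USB stick 8: 19 + 14 = 33
  USB stick 9: 10 + 8 = 18
No arrangement into 8 USB sticks stays within capacity, so 9 is optimal.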